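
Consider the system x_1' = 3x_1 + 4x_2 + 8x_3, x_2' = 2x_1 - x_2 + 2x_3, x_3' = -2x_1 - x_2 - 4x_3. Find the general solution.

Coefficient matrix A = [[3, 4, 8], [2, -1, 2], [-2, -1, -4]].
det(A - λI) = 0 gives eigenvalues λ = -1, 1, -2.
For λ=-1: eigenvector (-1,-1,1).
For λ=1: eigenvector (2,1,-1).
For λ=-2: eigenvector (0,-2,1).
General solution: c_1e^(-t)(-1,-1,1) + c_2e^(t)(2,1,-1) + c_3e^(-2t)(0,-2,1).

x_1(t) = -c_1e^(-t) + 2c_2e^(t), x_2(t) = -c_1e^(-t) + c_2e^(t) - 2c_3e^(-2t), x_3(t) = c_1e^(-t) - c_2e^(t) + c_3e^(-2t)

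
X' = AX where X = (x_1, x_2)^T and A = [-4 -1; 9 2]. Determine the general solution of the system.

Coefficient matrix A = [[-4, -1], [9, 2]].
Characteristic polynomial det(A - λI) = λ^2 + 2λ + 1 = 0.
Single eigenvalue λ = -1 with algebraic multiplicity 2.
Eigenvector v = (1,-3); generalized eigenvector w with (A-λI)w=v is (0,-1).
General solution: e^(-t)[C_1·v + C_2·(t·v + w)].

x_1(t) = C_1e^(-t) + C_2te^(-t), x_2(t) = -3C_1e^(-t) - 3C_2te^(-t) - C_2e^(-t)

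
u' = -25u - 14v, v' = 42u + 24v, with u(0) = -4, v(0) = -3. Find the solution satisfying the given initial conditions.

Coefficient matrix A = [[-25, -14], [42, 24]].
Characteristic polynomial det(A - λI) = λ^2 + λ - 12 = 0.
Eigenvalues λ = -4, 3.
For λ=-4: (A-λI) row 1 is [-21, -14], so an eigenvector is (2, -3).
For λ=3: (A-λI) row 1 is [-28, -14], so an eigenvector is (1, -2).
General solution: c_1e^(-4t)(2,-3) + c_2e^(3t)(1,-2).
Applying u(0)=-4, v(0)=-3 gives c_1=-11, c_2=18.

u(t) = 18e^(3t) - 22e^(-4t), v(t) = -36e^(3t) + 33e^(-4t)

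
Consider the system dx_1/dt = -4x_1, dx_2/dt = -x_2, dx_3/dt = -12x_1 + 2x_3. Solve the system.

x_1(t) = K_1e^(-4t), x_2(t) = K_2e^(-t), x_3(t) = 2K_1e^(-4t) + K_3e^(2t)

Coefficient matrix A = [[-4, 0, 0], [0, -1, 0], [-12, 0, 2]].
det(A - λI) = 0 gives eigenvalues λ = -4, -1, 2.
For λ=-4: eigenvector (1,0,2).
For λ=-1: eigenvector (0,1,0).
For λ=2: eigenvector (0,0,1).
General solution: K_1e^(-4t)(1,0,2) + K_2e^(-t)(0,1,0) + K_3e^(2t)(0,0,1).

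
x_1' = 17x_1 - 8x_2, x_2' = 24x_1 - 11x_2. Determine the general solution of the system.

x_1(t) = -K_1e^(t) - 2K_2e^(5t), x_2(t) = -2K_1e^(t) - 3K_2e^(5t)

Coefficient matrix A = [[17, -8], [24, -11]].
Characteristic polynomial det(A - λI) = λ^2 - 6λ + 5 = 0.
Eigenvalues λ = 1, 5.
For λ=1: (A-λI) row 1 is [16, -8], so an eigenvector is (-1, -2).
For λ=5: (A-λI) row 1 is [12, -8], so an eigenvector is (-2, -3).
General solution: K_1e^(t)(-1,-2) + K_2e^(5t)(-2,-3).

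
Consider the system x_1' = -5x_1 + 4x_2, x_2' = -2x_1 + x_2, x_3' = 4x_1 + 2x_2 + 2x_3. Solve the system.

Coefficient matrix A = [[-5, 4, 0], [-2, 1, 0], [4, 2, 2]].
det(A - λI) = 0 gives eigenvalues λ = -3, -1, 2.
For λ=-3: eigenvector (2,1,-2).
For λ=-1: eigenvector (1,1,-2).
For λ=2: eigenvector (0,0,1).
General solution: K_1e^(-3t)(2,1,-2) + K_2e^(-t)(1,1,-2) + K_3e^(2t)(0,0,1).

x_1(t) = 2K_1e^(-3t) + K_2e^(-t), x_2(t) = K_1e^(-3t) + K_2e^(-t), x_3(t) = -2K_1e^(-3t) - 2K_2e^(-t) + K_3e^(2t)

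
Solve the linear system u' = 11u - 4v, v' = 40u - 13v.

u(t) = K_1e^(-t)sin(4t) - K_2e^(-t)cos(4t), v(t) = 3K_1e^(-t)sin(4t) - K_1e^(-t)cos(4t) - K_2e^(-t)sin(4t) - 3K_2e^(-t)cos(4t)

Coefficient matrix A = [[11, -4], [40, -13]].
Characteristic polynomial det(A - λI) = λ^2 + 2λ + 17 = 0.
Eigenvalues λ = -1 ± 4i (complex conjugate pair).
For λ=-1+4i: an eigenvector is (0,-1) - i(1,3) = (0 - i, -1 - 3i).
A real fundamental pair from Re and Im of e^((-1+4i)t)v: X_1 = e^(-t)(cos(4t)·(0,-1) + sin(4t)·(1,3)), X_2 = e^(-t)(sin(4t)·(0,-1) - cos(4t)·(1,3)).
General solution: K_1X_1 + K_2X_2.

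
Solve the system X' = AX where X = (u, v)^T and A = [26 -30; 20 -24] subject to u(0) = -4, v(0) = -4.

u(t) = -4e^(-4t), v(t) = -4e^(-4t)

Coefficient matrix A = [[26, -30], [20, -24]].
Characteristic polynomial det(A - λI) = λ^2 - 2λ - 24 = 0.
Eigenvalues λ = 6, -4.
For λ=6: (A-λI) row 1 is [20, -30], so an eigenvector is (3, 2).
For λ=-4: (A-λI) row 1 is [30, -30], so an eigenvector is (-1, -1).
General solution: c_1e^(6t)(3,2) + c_2e^(-4t)(-1,-1).
Applying u(0)=-4, v(0)=-4 gives c_1=0, c_2=4.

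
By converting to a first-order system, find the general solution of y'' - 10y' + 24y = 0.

Let x_1 = y, x_2 = y'. Then x_1' = x_2 and x_2' = -24x_1 + 10x_2.
A = [[0,1],[-24,10]]; det(A-λI) = λ^2 - 10λ + 24.
Eigenvalues λ = 4, 6 with eigenvectors (1,4), (1,6).

y(t) = C_1e^(4t) + C_2e^(6t)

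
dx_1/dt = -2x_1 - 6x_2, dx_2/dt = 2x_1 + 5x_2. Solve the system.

Coefficient matrix A = [[-2, -6], [2, 5]].
Characteristic polynomial det(A - λI) = λ^2 - 3λ + 2 = 0.
Eigenvalues λ = 2, 1.
For λ=2: (A-λI) row 1 is [-4, -6], so an eigenvector is (-3, 2).
For λ=1: (A-λI) row 1 is [-3, -6], so an eigenvector is (2, -1).
General solution: K_1e^(2t)(-3,2) + K_2e^(t)(2,-1).

x_1(t) = -3K_1e^(2t) + 2K_2e^(t), x_2(t) = 2K_1e^(2t) - K_2e^(t)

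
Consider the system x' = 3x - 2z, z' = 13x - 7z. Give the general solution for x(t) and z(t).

Coefficient matrix A = [[3, -2], [13, -7]].
Characteristic polynomial det(A - λI) = λ^2 + 4λ + 5 = 0.
Eigenvalues λ = -2 ± i (complex conjugate pair).
For λ=-2+i: an eigenvector is (-1,-2) - i(-1,-3) = (-1 + i, -2 + 3i).
A real fundamental pair from Re and Im of e^((-2+i)t)v: X_1 = e^(-2t)(cos(t)·(-1,-2) + sin(t)·(-1,-3)), X_2 = e^(-2t)(sin(t)·(-1,-2) - cos(t)·(-1,-3)).
General solution: K_1X_1 + K_2X_2.

x(t) = -K_1e^(-2t)sin(t) - K_1e^(-2t)cos(t) - K_2e^(-2t)sin(t) + K_2e^(-2t)cos(t), z(t) = -3K_1e^(-2t)sin(t) - 2K_1e^(-2t)cos(t) - 2K_2e^(-2t)sin(t) + 3K_2e^(-2t)cos(t)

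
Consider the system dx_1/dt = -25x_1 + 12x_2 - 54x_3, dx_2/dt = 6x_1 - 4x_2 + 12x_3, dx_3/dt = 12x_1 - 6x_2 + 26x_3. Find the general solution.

x_1(t) = K_1e^(-t) - 2K_2e^(2t) - 2K_3e^(-4t), x_2(t) = 2K_1e^(-t) + K_3e^(-4t), x_3(t) = K_2e^(2t) + K_3e^(-4t)

Coefficient matrix A = [[-25, 12, -54], [6, -4, 12], [12, -6, 26]].
det(A - λI) = 0 gives eigenvalues λ = -1, 2, -4.
For λ=-1: eigenvector (1,2,0).
For λ=2: eigenvector (-2,0,1).
For λ=-4: eigenvector (-2,1,1).
General solution: K_1e^(-t)(1,2,0) + K_2e^(2t)(-2,0,1) + K_3e^(-4t)(-2,1,1).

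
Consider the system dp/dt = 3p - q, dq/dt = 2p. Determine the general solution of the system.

Coefficient matrix A = [[3, -1], [2, 0]].
Characteristic polynomial det(A - λI) = λ^2 - 3λ + 2 = 0.
Eigenvalues λ = 1, 2.
For λ=1: (A-λI) row 1 is [2, -1], so an eigenvector is (-1, -2).
For λ=2: (A-λI) row 1 is [1, -1], so an eigenvector is (-1, -1).
General solution: C_1e^(t)(-1,-2) + C_2e^(2t)(-1,-1).

p(t) = -C_1e^(t) - C_2e^(2t), q(t) = -2C_1e^(t) - C_2e^(2t)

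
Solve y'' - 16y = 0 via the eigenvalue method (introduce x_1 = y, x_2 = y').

y(t) = C_1e^(-4t) + C_2e^(4t)

Let x_1 = y, x_2 = y'. Then x_1' = x_2 and x_2' = 16x_1.
A = [[0,1],[16,0]]; det(A-λI) = λ^2 - 16.
Eigenvalues λ = -4, 4 with eigenvectors (1,-4), (1,4).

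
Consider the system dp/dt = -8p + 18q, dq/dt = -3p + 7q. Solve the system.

Coefficient matrix A = [[-8, 18], [-3, 7]].
Characteristic polynomial det(A - λI) = λ^2 + λ - 2 = 0.
Eigenvalues λ = 1, -2.
For λ=1: (A-λI) row 1 is [-9, 18], so an eigenvector is (2, 1).
For λ=-2: (A-λI) row 1 is [-6, 18], so an eigenvector is (3, 1).
General solution: K_1e^(t)(2,1) + K_2e^(-2t)(3,1).

p(t) = 2K_1e^(t) + 3K_2e^(-2t), q(t) = K_1e^(t) + K_2e^(-2t)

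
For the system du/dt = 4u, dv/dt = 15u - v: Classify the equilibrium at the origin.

A = [[4,0],[15,-1]]; det(A-λI) = λ^2 - 3λ - 4.
λ = -1, 4: opposite signs.

saddle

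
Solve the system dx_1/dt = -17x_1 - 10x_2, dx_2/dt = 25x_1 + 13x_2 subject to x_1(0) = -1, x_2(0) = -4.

x_1(t) = 11e^(-2t)sin(5t) - e^(-2t)cos(5t), x_2(t) = -17e^(-2t)sin(5t) - 4e^(-2t)cos(5t)

Coefficient matrix A = [[-17, -10], [25, 13]].
Characteristic polynomial det(A - λI) = λ^2 + 4λ + 29 = 0.
Eigenvalues λ = -2 ± 5i (complex conjugate pair).
For λ=-2+5i: an eigenvector is (1,-2) - i(1,-1) = (1 - i, -2 + i).
A real fundamental pair from Re and Im of e^((-2+5i)t)v: X_1 = e^(-2t)(cos(5t)·(1,-2) + sin(5t)·(1,-1)), X_2 = e^(-2t)(sin(5t)·(1,-2) - cos(5t)·(1,-1)).
General solution: K_1X_1 + K_2X_2.
Applying x_1(0)=-1, x_2(0)=-4 gives K_1=5, K_2=6.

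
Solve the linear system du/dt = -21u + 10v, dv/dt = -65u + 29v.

u(t) = -c_1e^(4t)sin(5t) + c_1e^(4t)cos(5t) + c_2e^(4t)sin(5t) + c_2e^(4t)cos(5t), v(t) = -3c_1e^(4t)sin(5t) + 2c_1e^(4t)cos(5t) + 2c_2e^(4t)sin(5t) + 3c_2e^(4t)cos(5t)

Coefficient matrix A = [[-21, 10], [-65, 29]].
Characteristic polynomial det(A - λI) = λ^2 - 8λ + 41 = 0.
Eigenvalues λ = 4 ± 5i (complex conjugate pair).
For λ=4+5i: an eigenvector is (1,2) - i(-1,-3) = (1 + i, 2 + 3i).
A real fundamental pair from Re and Im of e^((4+5i)t)v: X_1 = e^(4t)(cos(5t)·(1,2) + sin(5t)·(-1,-3)), X_2 = e^(4t)(sin(5t)·(1,2) - cos(5t)·(-1,-3)).
General solution: c_1X_1 + c_2X_2.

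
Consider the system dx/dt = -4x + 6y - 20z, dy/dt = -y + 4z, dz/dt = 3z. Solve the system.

x(t) = 2c_1e^(-t) + c_2e^(-4t) - 2c_3e^(3t), y(t) = c_1e^(-t) + c_3e^(3t), z(t) = c_3e^(3t)

Coefficient matrix A = [[-4, 6, -20], [0, -1, 4], [0, 0, 3]].
det(A - λI) = 0 gives eigenvalues λ = -1, -4, 3.
For λ=-1: eigenvector (2,1,0).
For λ=-4: eigenvector (1,0,0).
For λ=3: eigenvector (-2,1,1).
General solution: c_1e^(-t)(2,1,0) + c_2e^(-4t)(1,0,0) + c_3e^(3t)(-2,1,1).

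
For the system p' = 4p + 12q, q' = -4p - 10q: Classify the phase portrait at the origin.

A = [[4,12],[-4,-10]]; det(A-λI) = λ^2 + 6λ + 8.
λ = -4, -2: both negative.

stable node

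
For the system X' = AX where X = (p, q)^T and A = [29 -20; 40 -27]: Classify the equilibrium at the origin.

A = [[29,-20],[40,-27]]; det(A-λI) = λ^2 - 2λ + 17.
λ = 1 ± 4i: positive real part.

unstable spiral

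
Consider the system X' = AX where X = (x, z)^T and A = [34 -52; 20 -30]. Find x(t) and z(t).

x(t) = 2K_1e^(2t)sin(4t) - 3K_1e^(2t)cos(4t) - 3K_2e^(2t)sin(4t) - 2K_2e^(2t)cos(4t), z(t) = K_1e^(2t)sin(4t) - 2K_1e^(2t)cos(4t) - 2K_2e^(2t)sin(4t) - K_2e^(2t)cos(4t)

Coefficient matrix A = [[34, -52], [20, -30]].
Characteristic polynomial det(A - λI) = λ^2 - 4λ + 20 = 0.
Eigenvalues λ = 2 ± 4i (complex conjugate pair).
For λ=2+4i: an eigenvector is (-3,-2) - i(2,1) = (-3 - 2i, -2 - i).
A real fundamental pair from Re and Im of e^((2+4i)t)v: X_1 = e^(2t)(cos(4t)·(-3,-2) + sin(4t)·(2,1)), X_2 = e^(2t)(sin(4t)·(-3,-2) - cos(4t)·(2,1)).
General solution: K_1X_1 + K_2X_2.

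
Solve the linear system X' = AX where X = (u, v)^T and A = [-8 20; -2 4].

u(t) = -c_1e^(-2t)sin(2t) - 3c_1e^(-2t)cos(2t) - 3c_2e^(-2t)sin(2t) + c_2e^(-2t)cos(2t), v(t) = -c_1e^(-2t)cos(2t) - c_2e^(-2t)sin(2t)

Coefficient matrix A = [[-8, 20], [-2, 4]].
Characteristic polynomial det(A - λI) = λ^2 + 4λ + 8 = 0.
Eigenvalues λ = -2 ± 2i (complex conjugate pair).
For λ=-2+2i: an eigenvector is (-3,-1) - i(-1,0) = (-3 + i, -1).
A real fundamental pair from Re and Im of e^((-2+2i)t)v: X_1 = e^(-2t)(cos(2t)·(-3,-1) + sin(2t)·(-1,0)), X_2 = e^(-2t)(sin(2t)·(-3,-1) - cos(2t)·(-1,0)).
General solution: c_1X_1 + c_2X_2.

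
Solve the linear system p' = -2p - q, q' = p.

p(t) = K_1e^(-t) + K_2te^(-t) - K_2e^(-t), q(t) = -K_1e^(-t) - K_2te^(-t)

Coefficient matrix A = [[-2, -1], [1, 0]].
Characteristic polynomial det(A - λI) = λ^2 + 2λ + 1 = 0.
Single eigenvalue λ = -1 with algebraic multiplicity 2.
Eigenvector v = (1,-1); generalized eigenvector w with (A-λI)w=v is (-1,0).
General solution: e^(-t)[K_1·v + K_2·(t·v + w)].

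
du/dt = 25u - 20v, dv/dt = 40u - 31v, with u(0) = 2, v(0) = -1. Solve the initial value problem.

Coefficient matrix A = [[25, -20], [40, -31]].
Characteristic polynomial det(A - λI) = λ^2 + 6λ + 25 = 0.
Eigenvalues λ = -3 ± 4i (complex conjugate pair).
For λ=-3+4i: an eigenvector is (1,1) - i(2,3) = (1 - 2i, 1 - 3i).
A real fundamental pair from Re and Im of e^((-3+4i)t)v: X_1 = e^(-3t)(cos(4t)·(1,1) + sin(4t)·(2,3)), X_2 = e^(-3t)(sin(4t)·(1,1) - cos(4t)·(2,3)).
General solution: K_1X_1 + K_2X_2.
Applying u(0)=2, v(0)=-1 gives K_1=8, K_2=3.

u(t) = 19e^(-3t)sin(4t) + 2e^(-3t)cos(4t), v(t) = 27e^(-3t)sin(4t) - e^(-3t)cos(4t)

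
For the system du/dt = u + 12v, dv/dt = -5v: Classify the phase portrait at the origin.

saddle

A = [[1,12],[0,-5]]; det(A-λI) = λ^2 + 4λ - 5.
λ = -5, 1: opposite signs.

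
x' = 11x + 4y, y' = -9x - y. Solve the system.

Coefficient matrix A = [[11, 4], [-9, -1]].
Characteristic polynomial det(A - λI) = λ^2 - 10λ + 25 = 0.
Single eigenvalue λ = 5 with algebraic multiplicity 2.
Eigenvector v = (2,-3); generalized eigenvector w with (A-λI)w=v is (-1,2).
General solution: e^(5t)[C_1·v + C_2·(t·v + w)].

x(t) = 2C_1e^(5t) + 2C_2te^(5t) - C_2e^(5t), y(t) = -3C_1e^(5t) - 3C_2te^(5t) + 2C_2e^(5t)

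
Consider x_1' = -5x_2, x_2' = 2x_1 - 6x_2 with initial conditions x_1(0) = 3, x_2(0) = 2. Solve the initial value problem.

Coefficient matrix A = [[0, -5], [2, -6]].
Characteristic polynomial det(A - λI) = λ^2 + 6λ + 10 = 0.
Eigenvalues λ = -3 ± i (complex conjugate pair).
For λ=-3+i: an eigenvector is (-2,-1) - i(-1,-1) = (-2 + i, -1 + i).
A real fundamental pair from Re and Im of e^((-3+i)t)v: X_1 = e^(-3t)(cos(t)·(-2,-1) + sin(t)·(-1,-1)), X_2 = e^(-3t)(sin(t)·(-2,-1) - cos(t)·(-1,-1)).
General solution: C_1X_1 + C_2X_2.
Applying x_1(0)=3, x_2(0)=2 gives C_1=-1, C_2=1.

x_1(t) = -e^(-3t)sin(t) + 3e^(-3t)cos(t), x_2(t) = 2e^(-3t)cos(t)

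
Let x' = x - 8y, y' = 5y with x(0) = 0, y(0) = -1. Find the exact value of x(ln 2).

A = [[1,-8],[0,5]]; eigenvalues λ = 5, 1.
Eigenvectors: (-2,1) for λ=5, (1,0) for λ=1.
From the initial condition, c_1 = -1, c_2 = -2.
x(ln 2) = (-1)(2^5)(-2) + (-2)(2^1)(1) = 60.

60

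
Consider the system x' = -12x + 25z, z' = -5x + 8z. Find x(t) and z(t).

Coefficient matrix A = [[-12, 25], [-5, 8]].
Characteristic polynomial det(A - λI) = λ^2 + 4λ + 29 = 0.
Eigenvalues λ = -2 ± 5i (complex conjugate pair).
For λ=-2+5i: an eigenvector is (-2,-1) - i(-1,0) = (-2 + i, -1).
A real fundamental pair from Re and Im of e^((-2+5i)t)v: X_1 = e^(-2t)(cos(5t)·(-2,-1) + sin(5t)·(-1,0)), X_2 = e^(-2t)(sin(5t)·(-2,-1) - cos(5t)·(-1,0)).
General solution: C_1X_1 + C_2X_2.

x(t) = -C_1e^(-2t)sin(5t) - 2C_1e^(-2t)cos(5t) - 2C_2e^(-2t)sin(5t) + C_2e^(-2t)cos(5t), z(t) = -C_1e^(-2t)cos(5t) - C_2e^(-2t)sin(5t)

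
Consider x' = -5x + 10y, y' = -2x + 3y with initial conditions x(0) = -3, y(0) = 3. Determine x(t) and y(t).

Coefficient matrix A = [[-5, 10], [-2, 3]].
Characteristic polynomial det(A - λI) = λ^2 + 2λ + 5 = 0.
Eigenvalues λ = -1 ± 2i (complex conjugate pair).
For λ=-1+2i: an eigenvector is (-1,0) - i(2,1) = (-1 - 2i, 0 - i).
A real fundamental pair from Re and Im of e^((-1+2i)t)v: X_1 = e^(-t)(cos(2t)·(-1,0) + sin(2t)·(2,1)), X_2 = e^(-t)(sin(2t)·(-1,0) - cos(2t)·(2,1)).
General solution: C_1X_1 + C_2X_2.
Applying x(0)=-3, y(0)=3 gives C_1=9, C_2=-3.

x(t) = 21e^(-t)sin(2t) - 3e^(-t)cos(2t), y(t) = 9e^(-t)sin(2t) + 3e^(-t)cos(2t)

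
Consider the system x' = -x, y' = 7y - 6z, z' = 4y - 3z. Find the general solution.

x(t) = c_1e^(-t), y(t) = -c_2e^(t) + 3c_3e^(3t), z(t) = -c_2e^(t) + 2c_3e^(3t)

Coefficient matrix A = [[-1, 0, 0], [0, 7, -6], [0, 4, -3]].
det(A - λI) = 0 gives eigenvalues λ = -1, 1, 3.
For λ=-1: eigenvector (1,0,0).
For λ=1: eigenvector (0,-1,-1).
For λ=3: eigenvector (0,3,2).
General solution: c_1e^(-t)(1,0,0) + c_2e^(t)(0,-1,-1) + c_3e^(3t)(0,3,2).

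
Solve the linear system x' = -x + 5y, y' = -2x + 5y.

Coefficient matrix A = [[-1, 5], [-2, 5]].
Characteristic polynomial det(A - λI) = λ^2 - 4λ + 5 = 0.
Eigenvalues λ = 2 ± i (complex conjugate pair).
For λ=2+i: an eigenvector is (1,1) - i(2,1) = (1 - 2i, 1 - i).
A real fundamental pair from Re and Im of e^((2+i)t)v: X_1 = e^(2t)(cos(t)·(1,1) + sin(t)·(2,1)), X_2 = e^(2t)(sin(t)·(1,1) - cos(t)·(2,1)).
General solution: c_1X_1 + c_2X_2.

x(t) = 2c_1e^(2t)sin(t) + c_1e^(2t)cos(t) + c_2e^(2t)sin(t) - 2c_2e^(2t)cos(t), y(t) = c_1e^(2t)sin(t) + c_1e^(2t)cos(t) + c_2e^(2t)sin(t) - c_2e^(2t)cos(t)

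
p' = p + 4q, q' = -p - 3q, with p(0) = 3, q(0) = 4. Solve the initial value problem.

p(t) = 22te^(-t) + 3e^(-t), q(t) = -11te^(-t) + 4e^(-t)

Coefficient matrix A = [[1, 4], [-1, -3]].
Characteristic polynomial det(A - λI) = λ^2 + 2λ + 1 = 0.
Single eigenvalue λ = -1 with algebraic multiplicity 2.
Eigenvector v = (2,-1); generalized eigenvector w with (A-λI)w=v is (-3,2).
General solution: e^(-t)[C_1·v + C_2·(t·v + w)].
Applying p(0)=3, q(0)=4 gives C_1=18, C_2=11.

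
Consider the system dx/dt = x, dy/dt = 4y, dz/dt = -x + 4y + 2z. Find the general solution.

Coefficient matrix A = [[1, 0, 0], [0, 4, 0], [-1, 4, 2]].
det(A - λI) = 0 gives eigenvalues λ = 1, 4, 2.
For λ=1: eigenvector (1,0,1).
For λ=4: eigenvector (0,1,2).
For λ=2: eigenvector (0,0,1).
General solution: c_1e^(t)(1,0,1) + c_2e^(4t)(0,1,2) + c_3e^(2t)(0,0,1).

x(t) = c_1e^(t), y(t) = c_2e^(4t), z(t) = c_1e^(t) + 2c_2e^(4t) + c_3e^(2t)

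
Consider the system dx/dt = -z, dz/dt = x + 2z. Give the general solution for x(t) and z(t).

x(t) = -c_1e^(t) - c_2te^(t) + c_2e^(t), z(t) = c_1e^(t) + c_2te^(t)

Coefficient matrix A = [[0, -1], [1, 2]].
Characteristic polynomial det(A - λI) = λ^2 - 2λ + 1 = 0.
Single eigenvalue λ = 1 with algebraic multiplicity 2.
Eigenvector v = (-1,1); generalized eigenvector w with (A-λI)w=v is (1,0).
General solution: e^(t)[c_1·v + c_2·(t·v + w)].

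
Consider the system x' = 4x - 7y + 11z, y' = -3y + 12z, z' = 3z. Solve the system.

x(t) = c_1e^(4t) + c_2e^(-3t) + 3c_3e^(3t), y(t) = c_2e^(-3t) + 2c_3e^(3t), z(t) = c_3e^(3t)

Coefficient matrix A = [[4, -7, 11], [0, -3, 12], [0, 0, 3]].
det(A - λI) = 0 gives eigenvalues λ = 4, -3, 3.
For λ=4: eigenvector (1,0,0).
For λ=-3: eigenvector (1,1,0).
For λ=3: eigenvector (3,2,1).
General solution: c_1e^(4t)(1,0,0) + c_2e^(-3t)(1,1,0) + c_3e^(3t)(3,2,1).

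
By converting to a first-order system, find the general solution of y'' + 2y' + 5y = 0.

y(t) = C_1e^(-t)cos(2t) + C_2e^(-t)sin(2t)

Let x_1 = y, x_2 = y'. Then x_1' = x_2 and x_2' = -5x_1 - 2x_2.
A = [[0,1],[-5,-2]]; det(A-λI) = λ^2 + 2λ + 5.
Eigenvalues λ = -1 ± 2i.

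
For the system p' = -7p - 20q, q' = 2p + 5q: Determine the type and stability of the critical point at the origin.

A = [[-7,-20],[2,5]]; det(A-λI) = λ^2 + 2λ + 5.
λ = -1 ± 2i: negative real part.

stable spiral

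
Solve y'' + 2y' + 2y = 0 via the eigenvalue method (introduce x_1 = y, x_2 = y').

y(t) = C_1e^(-t)cos(t) + C_2e^(-t)sin(t)

Let x_1 = y, x_2 = y'. Then x_1' = x_2 and x_2' = -2x_1 - 2x_2.
A = [[0,1],[-2,-2]]; det(A-λI) = λ^2 + 2λ + 2.
Eigenvalues λ = -1 ± i.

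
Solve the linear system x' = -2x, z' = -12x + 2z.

x(t) = -K_2e^(-2t), z(t) = K_1e^(2t) - 3K_2e^(-2t)

Coefficient matrix A = [[-2, 0], [-12, 2]].
Characteristic polynomial det(A - λI) = λ^2 - 4 = 0.
Eigenvalues λ = 2, -2.
For λ=2: (A-λI) row 1 is [-4, 0], so an eigenvector is (0, 1).
For λ=-2: (A-λI) row 2 is [-12, 4], so an eigenvector is (-1, -3).
General solution: K_1e^(2t)(0,1) + K_2e^(-2t)(-1,-3).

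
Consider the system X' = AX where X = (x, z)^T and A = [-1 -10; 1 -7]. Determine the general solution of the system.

Coefficient matrix A = [[-1, -10], [1, -7]].
Characteristic polynomial det(A - λI) = λ^2 + 8λ + 17 = 0.
Eigenvalues λ = -4 ± i (complex conjugate pair).
For λ=-4+i: an eigenvector is (1,0) - i(3,1) = (1 - 3i, 0 - i).
A real fundamental pair from Re and Im of e^((-4+i)t)v: X_1 = e^(-4t)(cos(t)·(1,0) + sin(t)·(3,1)), X_2 = e^(-4t)(sin(t)·(1,0) - cos(t)·(3,1)).
General solution: c_1X_1 + c_2X_2.

x(t) = 3c_1e^(-4t)sin(t) + c_1e^(-4t)cos(t) + c_2e^(-4t)sin(t) - 3c_2e^(-4t)cos(t), z(t) = c_1e^(-4t)sin(t) - c_2e^(-4t)cos(t)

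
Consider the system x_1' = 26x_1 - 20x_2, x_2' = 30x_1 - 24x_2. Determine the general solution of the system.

Coefficient matrix A = [[26, -20], [30, -24]].
Characteristic polynomial det(A - λI) = λ^2 - 2λ - 24 = 0.
Eigenvalues λ = -4, 6.
For λ=-4: (A-λI) row 1 is [30, -20], so an eigenvector is (-2, -3).
For λ=6: (A-λI) row 1 is [20, -20], so an eigenvector is (-1, -1).
General solution: K_1e^(-4t)(-2,-3) + K_2e^(6t)(-1,-1).

x_1(t) = -2K_1e^(-4t) - K_2e^(6t), x_2(t) = -3K_1e^(-4t) - K_2e^(6t)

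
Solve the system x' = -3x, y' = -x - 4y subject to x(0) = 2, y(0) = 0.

x(t) = 2e^(-3t), y(t) = -2e^(-3t) + 2e^(-4t)

Coefficient matrix A = [[-3, 0], [-1, -4]].
Characteristic polynomial det(A - λI) = λ^2 + 7λ + 12 = 0.
Eigenvalues λ = -4, -3.
For λ=-4: (A-λI) row 1 is [1, 0], so an eigenvector is (0, -1).
For λ=-3: (A-λI) row 2 is [-1, -1], so an eigenvector is (1, -1).
General solution: c_1e^(-4t)(0,-1) + c_2e^(-3t)(1,-1).
Applying x(0)=2, y(0)=0 gives c_1=-2, c_2=2.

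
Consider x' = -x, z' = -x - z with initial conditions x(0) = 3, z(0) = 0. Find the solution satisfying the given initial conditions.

x(t) = 3e^(-t), z(t) = -3te^(-t)

Coefficient matrix A = [[-1, 0], [-1, -1]].
Characteristic polynomial det(A - λI) = λ^2 + 2λ + 1 = 0.
Single eigenvalue λ = -1 with algebraic multiplicity 2.
Eigenvector v = (0,1); generalized eigenvector w with (A-λI)w=v is (-1,-2).
General solution: e^(-t)[c_1·v + c_2·(t·v + w)].
Applying x(0)=3, z(0)=0 gives c_1=-6, c_2=-3.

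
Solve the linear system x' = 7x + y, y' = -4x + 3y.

Coefficient matrix A = [[7, 1], [-4, 3]].
Characteristic polynomial det(A - λI) = λ^2 - 10λ + 25 = 0.
Single eigenvalue λ = 5 with algebraic multiplicity 2.
Eigenvector v = (1,-2); generalized eigenvector w with (A-λI)w=v is (0,1).
General solution: e^(5t)[c_1·v + c_2·(t·v + w)].

x(t) = c_1e^(5t) + c_2te^(5t), y(t) = -2c_1e^(5t) - 2c_2te^(5t) + c_2e^(5t)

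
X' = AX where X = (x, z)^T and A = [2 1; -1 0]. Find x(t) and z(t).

Coefficient matrix A = [[2, 1], [-1, 0]].
Characteristic polynomial det(A - λI) = λ^2 - 2λ + 1 = 0.
Single eigenvalue λ = 1 with algebraic multiplicity 2.
Eigenvector v = (-1,1); generalized eigenvector w with (A-λI)w=v is (2,-3).
General solution: e^(t)[c_1·v + c_2·(t·v + w)].

x(t) = -c_1e^(t) - c_2te^(t) + 2c_2e^(t), z(t) = c_1e^(t) + c_2te^(t) - 3c_2e^(t)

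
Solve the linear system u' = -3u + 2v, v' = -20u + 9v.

u(t) = -c_1e^(3t)sin(2t) + c_2e^(3t)cos(2t), v(t) = -3c_1e^(3t)sin(2t) - c_1e^(3t)cos(2t) - c_2e^(3t)sin(2t) + 3c_2e^(3t)cos(2t)

Coefficient matrix A = [[-3, 2], [-20, 9]].
Characteristic polynomial det(A - λI) = λ^2 - 6λ + 13 = 0.
Eigenvalues λ = 3 ± 2i (complex conjugate pair).
For λ=3+2i: an eigenvector is (0,-1) - i(-1,-3) = (0 + i, -1 + 3i).
A real fundamental pair from Re and Im of e^((3+2i)t)v: X_1 = e^(3t)(cos(2t)·(0,-1) + sin(2t)·(-1,-3)), X_2 = e^(3t)(sin(2t)·(0,-1) - cos(2t)·(-1,-3)).
General solution: c_1X_1 + c_2X_2.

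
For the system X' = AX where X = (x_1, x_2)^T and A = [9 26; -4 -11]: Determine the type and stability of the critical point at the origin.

stable spiral

A = [[9,26],[-4,-11]]; det(A-λI) = λ^2 + 2λ + 5.
λ = -1 ± 2i: negative real part.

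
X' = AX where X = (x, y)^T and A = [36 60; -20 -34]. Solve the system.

Coefficient matrix A = [[36, 60], [-20, -34]].
Characteristic polynomial det(A - λI) = λ^2 - 2λ - 24 = 0.
Eigenvalues λ = 6, -4.
For λ=6: (A-λI) row 1 is [30, 60], so an eigenvector is (2, -1).
For λ=-4: (A-λI) row 1 is [40, 60], so an eigenvector is (-3, 2).
General solution: C_1e^(6t)(2,-1) + C_2e^(-4t)(-3,2).

x(t) = 2C_1e^(6t) - 3C_2e^(-4t), y(t) = -C_1e^(6t) + 2C_2e^(-4t)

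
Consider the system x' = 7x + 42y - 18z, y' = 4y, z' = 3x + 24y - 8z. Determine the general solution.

Coefficient matrix A = [[7, 42, -18], [0, 4, 0], [3, 24, -8]].
det(A - λI) = 0 gives eigenvalues λ = 1, 4, -2.
For λ=1: eigenvector (3,0,1).
For λ=4: eigenvector (4,1,3).
For λ=-2: eigenvector (-2,0,-1).
General solution: C_1e^(t)(3,0,1) + C_2e^(4t)(4,1,3) + C_3e^(-2t)(-2,0,-1).

x(t) = 3C_1e^(t) + 4C_2e^(4t) - 2C_3e^(-2t), y(t) = C_2e^(4t), z(t) = C_1e^(t) + 3C_2e^(4t) - C_3e^(-2t)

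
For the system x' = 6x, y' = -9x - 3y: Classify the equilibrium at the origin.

A = [[6,0],[-9,-3]]; det(A-λI) = λ^2 - 3λ - 18.
λ = 6, -3: opposite signs.

saddle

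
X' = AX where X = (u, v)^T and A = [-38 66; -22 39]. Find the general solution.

Coefficient matrix A = [[-38, 66], [-22, 39]].
Characteristic polynomial det(A - λI) = λ^2 - λ - 30 = 0.
Eigenvalues λ = 6, -5.
For λ=6: (A-λI) row 1 is [-44, 66], so an eigenvector is (-3, -2).
For λ=-5: (A-λI) row 1 is [-33, 66], so an eigenvector is (-2, -1).
General solution: c_1e^(6t)(-3,-2) + c_2e^(-5t)(-2,-1).

u(t) = -3c_1e^(6t) - 2c_2e^(-5t), v(t) = -2c_1e^(6t) - c_2e^(-5t)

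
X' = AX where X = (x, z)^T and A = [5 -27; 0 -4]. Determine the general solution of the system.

x(t) = 3C_1e^(-4t) + C_2e^(5t), z(t) = C_1e^(-4t)

Coefficient matrix A = [[5, -27], [0, -4]].
Characteristic polynomial det(A - λI) = λ^2 - λ - 20 = 0.
Eigenvalues λ = -4, 5.
For λ=-4: (A-λI) row 1 is [9, -27], so an eigenvector is (3, 1).
For λ=5: (A-λI) row 1 is [0, -27], so an eigenvector is (1, 0).
General solution: C_1e^(-4t)(3,1) + C_2e^(5t)(1,0).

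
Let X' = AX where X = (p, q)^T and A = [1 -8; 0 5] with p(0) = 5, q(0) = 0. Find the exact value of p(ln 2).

10

A = [[1,-8],[0,5]]; eigenvalues λ = 5, 1.
Eigenvectors: (2,-1) for λ=5, (-1,0) for λ=1.
From the initial condition, c_1 = 0, c_2 = -5.
p(ln 2) = (0)(2^5)(2) + (-5)(2^1)(-1) = 10.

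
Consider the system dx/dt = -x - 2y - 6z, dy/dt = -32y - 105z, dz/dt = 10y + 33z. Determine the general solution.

Coefficient matrix A = [[-1, -2, -6], [0, -32, -105], [0, 10, 33]].
det(A - λI) = 0 gives eigenvalues λ = -1, -2, 3.
For λ=-1: eigenvector (1,0,0).
For λ=-2: eigenvector (2,7,-2).
For λ=3: eigenvector (0,-3,1).
General solution: c_1e^(-t)(1,0,0) + c_2e^(-2t)(2,7,-2) + c_3e^(3t)(0,-3,1).

x(t) = c_1e^(-t) + 2c_2e^(-2t), y(t) = 7c_2e^(-2t) - 3c_3e^(3t), z(t) = -2c_2e^(-2t) + c_3e^(3t)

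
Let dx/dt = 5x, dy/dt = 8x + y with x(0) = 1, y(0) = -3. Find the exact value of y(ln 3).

471

A = [[5,0],[8,1]]; eigenvalues λ = 1, 5.
Eigenvectors: (0,-1) for λ=1, (-1,-2) for λ=5.
From the initial condition, c_1 = 5, c_2 = -1.
y(ln 3) = (5)(3^1)(-1) + (-1)(3^5)(-2) = 471.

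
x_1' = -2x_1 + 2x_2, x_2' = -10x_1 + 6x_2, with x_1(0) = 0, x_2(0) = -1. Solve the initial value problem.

x_1(t) = -e^(2t)sin(2t), x_2(t) = -2e^(2t)sin(2t) - e^(2t)cos(2t)

Coefficient matrix A = [[-2, 2], [-10, 6]].
Characteristic polynomial det(A - λI) = λ^2 - 4λ + 8 = 0.
Eigenvalues λ = 2 ± 2i (complex conjugate pair).
For λ=2+2i: an eigenvector is (-1,-2) - i(0,1) = (-1, -2 - i).
A real fundamental pair from Re and Im of e^((2+2i)t)v: X_1 = e^(2t)(cos(2t)·(-1,-2) + sin(2t)·(0,1)), X_2 = e^(2t)(sin(2t)·(-1,-2) - cos(2t)·(0,1)).
General solution: K_1X_1 + K_2X_2.
Applying x_1(0)=0, x_2(0)=-1 gives K_1=0, K_2=1.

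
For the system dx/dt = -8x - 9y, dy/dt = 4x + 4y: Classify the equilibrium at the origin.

stable improper node

A = [[-8,-9],[4,4]]; det(A-λI) = λ^2 + 4λ + 4.
repeated λ = -2 with a single eigenvector.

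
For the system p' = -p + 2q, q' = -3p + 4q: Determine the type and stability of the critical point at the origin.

unstable node

A = [[-1,2],[-3,4]]; det(A-λI) = λ^2 - 3λ + 2.
λ = 1, 2: both positive.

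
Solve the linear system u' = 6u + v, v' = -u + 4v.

u(t) = c_1e^(5t) + c_2te^(5t) - 2c_2e^(5t), v(t) = -c_1e^(5t) - c_2te^(5t) + 3c_2e^(5t)

Coefficient matrix A = [[6, 1], [-1, 4]].
Characteristic polynomial det(A - λI) = λ^2 - 10λ + 25 = 0.
Single eigenvalue λ = 5 with algebraic multiplicity 2.
Eigenvector v = (1,-1); generalized eigenvector w with (A-λI)w=v is (-2,3).
General solution: e^(5t)[c_1·v + c_2·(t·v + w)].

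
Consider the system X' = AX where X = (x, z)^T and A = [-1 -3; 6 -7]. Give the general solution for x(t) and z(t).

Coefficient matrix A = [[-1, -3], [6, -7]].
Characteristic polynomial det(A - λI) = λ^2 + 8λ + 25 = 0.
Eigenvalues λ = -4 ± 3i (complex conjugate pair).
For λ=-4+3i: an eigenvector is (0,1) - i(-1,-1) = (0 + i, 1 + i).
A real fundamental pair from Re and Im of e^((-4+3i)t)v: X_1 = e^(-4t)(cos(3t)·(0,1) + sin(3t)·(-1,-1)), X_2 = e^(-4t)(sin(3t)·(0,1) - cos(3t)·(-1,-1)).
General solution: c_1X_1 + c_2X_2.

x(t) = -c_1e^(-4t)sin(3t) + c_2e^(-4t)cos(3t), z(t) = -c_1e^(-4t)sin(3t) + c_1e^(-4t)cos(3t) + c_2e^(-4t)sin(3t) + c_2e^(-4t)cos(3t)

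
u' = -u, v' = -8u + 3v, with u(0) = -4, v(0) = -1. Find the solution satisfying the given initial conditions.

u(t) = -4e^(-t), v(t) = 7e^(3t) - 8e^(-t)

Coefficient matrix A = [[-1, 0], [-8, 3]].
Characteristic polynomial det(A - λI) = λ^2 - 2λ - 3 = 0.
Eigenvalues λ = 3, -1.
For λ=3: (A-λI) row 1 is [-4, 0], so an eigenvector is (0, -1).
For λ=-1: (A-λI) row 2 is [-8, 4], so an eigenvector is (1, 2).
General solution: C_1e^(3t)(0,-1) + C_2e^(-t)(1,2).
Applying u(0)=-4, v(0)=-1 gives C_1=-7, C_2=-4.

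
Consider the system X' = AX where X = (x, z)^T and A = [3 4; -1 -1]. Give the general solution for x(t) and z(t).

x(t) = -2c_1e^(t) - 2c_2te^(t) + 3c_2e^(t), z(t) = c_1e^(t) + c_2te^(t) - 2c_2e^(t)

Coefficient matrix A = [[3, 4], [-1, -1]].
Characteristic polynomial det(A - λI) = λ^2 - 2λ + 1 = 0.
Single eigenvalue λ = 1 with algebraic multiplicity 2.
Eigenvector v = (-2,1); generalized eigenvector w with (A-λI)w=v is (3,-2).
General solution: e^(t)[c_1·v + c_2·(t·v + w)].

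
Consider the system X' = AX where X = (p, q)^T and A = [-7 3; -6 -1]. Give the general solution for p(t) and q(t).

Coefficient matrix A = [[-7, 3], [-6, -1]].
Characteristic polynomial det(A - λI) = λ^2 + 8λ + 25 = 0.
Eigenvalues λ = -4 ± 3i (complex conjugate pair).
For λ=-4+3i: an eigenvector is (-1,-1) - i(0,1) = (-1, -1 - i).
A real fundamental pair from Re and Im of e^((-4+3i)t)v: X_1 = e^(-4t)(cos(3t)·(-1,-1) + sin(3t)·(0,1)), X_2 = e^(-4t)(sin(3t)·(-1,-1) - cos(3t)·(0,1)).
General solution: C_1X_1 + C_2X_2.

p(t) = -C_1e^(-4t)cos(3t) - C_2e^(-4t)sin(3t), q(t) = C_1e^(-4t)sin(3t) - C_1e^(-4t)cos(3t) - C_2e^(-4t)sin(3t) - C_2e^(-4t)cos(3t)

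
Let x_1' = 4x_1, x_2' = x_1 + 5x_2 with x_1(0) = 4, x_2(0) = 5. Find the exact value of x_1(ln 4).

1024

A = [[4,0],[1,5]]; eigenvalues λ = 4, 5.
Eigenvectors: (1,-1) for λ=4, (0,1) for λ=5.
From the initial condition, c_1 = 4, c_2 = 9.
x_1(ln 4) = (4)(4^4)(1) + (9)(4^5)(0) = 1024.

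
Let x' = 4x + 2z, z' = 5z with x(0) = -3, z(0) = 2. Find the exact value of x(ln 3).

405

A = [[4,2],[0,5]]; eigenvalues λ = 4, 5.
Eigenvectors: (-1,0) for λ=4, (2,1) for λ=5.
From the initial condition, c_1 = 7, c_2 = 2.
x(ln 3) = (7)(3^4)(-1) + (2)(3^5)(2) = 405.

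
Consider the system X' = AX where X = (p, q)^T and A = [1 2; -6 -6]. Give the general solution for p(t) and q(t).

p(t) = K_1e^(-3t) + 2K_2e^(-2t), q(t) = -2K_1e^(-3t) - 3K_2e^(-2t)

Coefficient matrix A = [[1, 2], [-6, -6]].
Characteristic polynomial det(A - λI) = λ^2 + 5λ + 6 = 0.
Eigenvalues λ = -3, -2.
For λ=-3: (A-λI) row 1 is [4, 2], so an eigenvector is (1, -2).
For λ=-2: (A-λI) row 1 is [3, 2], so an eigenvector is (2, -3).
General solution: K_1e^(-3t)(1,-2) + K_2e^(-2t)(2,-3).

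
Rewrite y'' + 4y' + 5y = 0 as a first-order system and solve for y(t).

y(t) = C_1e^(-2t)cos(t) + C_2e^(-2t)sin(t)

Let x_1 = y, x_2 = y'. Then x_1' = x_2 and x_2' = -5x_1 - 4x_2.
A = [[0,1],[-5,-4]]; det(A-λI) = λ^2 + 4λ + 5.
Eigenvalues λ = -2 ± i.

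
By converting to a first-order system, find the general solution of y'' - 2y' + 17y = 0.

Let x_1 = y, x_2 = y'. Then x_1' = x_2 and x_2' = -17x_1 + 2x_2.
A = [[0,1],[-17,2]]; det(A-λI) = λ^2 - 2λ + 17.
Eigenvalues λ = 1 ± 4i.

y(t) = C_1e^(t)cos(4t) + C_2e^(t)sin(4t)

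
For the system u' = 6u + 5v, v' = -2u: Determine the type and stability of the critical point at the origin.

unstable spiral

A = [[6,5],[-2,0]]; det(A-λI) = λ^2 - 6λ + 10.
λ = 3 ± i: positive real part.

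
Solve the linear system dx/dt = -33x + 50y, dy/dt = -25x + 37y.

Coefficient matrix A = [[-33, 50], [-25, 37]].
Characteristic polynomial det(A - λI) = λ^2 - 4λ + 29 = 0.
Eigenvalues λ = 2 ± 5i (complex conjugate pair).
For λ=2+5i: an eigenvector is (3,2) - i(-1,-1) = (3 + i, 2 + i).
A real fundamental pair from Re and Im of e^((2+5i)t)v: X_1 = e^(2t)(cos(5t)·(3,2) + sin(5t)·(-1,-1)), X_2 = e^(2t)(sin(5t)·(3,2) - cos(5t)·(-1,-1)).
General solution: K_1X_1 + K_2X_2.

x(t) = -K_1e^(2t)sin(5t) + 3K_1e^(2t)cos(5t) + 3K_2e^(2t)sin(5t) + K_2e^(2t)cos(5t), y(t) = -K_1e^(2t)sin(5t) + 2K_1e^(2t)cos(5t) + 2K_2e^(2t)sin(5t) + K_2e^(2t)cos(5t)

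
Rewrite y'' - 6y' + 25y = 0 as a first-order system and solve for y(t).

Let x_1 = y, x_2 = y'. Then x_1' = x_2 and x_2' = -25x_1 + 6x_2.
A = [[0,1],[-25,6]]; det(A-λI) = λ^2 - 6λ + 25.
Eigenvalues λ = 3 ± 4i.

y(t) = C_1e^(3t)cos(4t) + C_2e^(3t)sin(4t)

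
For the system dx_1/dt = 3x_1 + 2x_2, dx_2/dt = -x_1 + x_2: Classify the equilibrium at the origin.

A = [[3,2],[-1,1]]; det(A-λI) = λ^2 - 4λ + 5.
λ = 2 ± i: positive real part.

unstable spiral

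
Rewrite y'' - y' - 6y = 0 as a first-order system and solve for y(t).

y(t) = K_1e^(3t) + K_2e^(-2t)

Let x_1 = y, x_2 = y'. Then x_1' = x_2 and x_2' = 6x_1 + x_2.
A = [[0,1],[6,1]]; det(A-λI) = λ^2 - λ - 6.
Eigenvalues λ = 3, -2 with eigenvectors (1,3), (1,-2).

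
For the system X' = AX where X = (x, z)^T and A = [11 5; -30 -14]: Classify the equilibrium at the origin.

saddle

A = [[11,5],[-30,-14]]; det(A-λI) = λ^2 + 3λ - 4.
λ = -4, 1: opposite signs.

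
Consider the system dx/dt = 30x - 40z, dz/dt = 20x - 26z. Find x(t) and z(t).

Coefficient matrix A = [[30, -40], [20, -26]].
Characteristic polynomial det(A - λI) = λ^2 - 4λ + 20 = 0.
Eigenvalues λ = 2 ± 4i (complex conjugate pair).
For λ=2+4i: an eigenvector is (-1,-1) - i(3,2) = (-1 - 3i, -1 - 2i).
A real fundamental pair from Re and Im of e^((2+4i)t)v: X_1 = e^(2t)(cos(4t)·(-1,-1) + sin(4t)·(3,2)), X_2 = e^(2t)(sin(4t)·(-1,-1) - cos(4t)·(3,2)).
General solution: C_1X_1 + C_2X_2.

x(t) = 3C_1e^(2t)sin(4t) - C_1e^(2t)cos(4t) - C_2e^(2t)sin(4t) - 3C_2e^(2t)cos(4t), z(t) = 2C_1e^(2t)sin(4t) - C_1e^(2t)cos(4t) - C_2e^(2t)sin(4t) - 2C_2e^(2t)cos(4t)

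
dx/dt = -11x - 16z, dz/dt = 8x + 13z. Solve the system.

x(t) = -K_1e^(5t) - 2K_2e^(-3t), z(t) = K_1e^(5t) + K_2e^(-3t)

Coefficient matrix A = [[-11, -16], [8, 13]].
Characteristic polynomial det(A - λI) = λ^2 - 2λ - 15 = 0.
Eigenvalues λ = 5, -3.
For λ=5: (A-λI) row 1 is [-16, -16], so an eigenvector is (-1, 1).
For λ=-3: (A-λI) row 1 is [-8, -16], so an eigenvector is (-2, 1).
General solution: K_1e^(5t)(-1,1) + K_2e^(-3t)(-2,1).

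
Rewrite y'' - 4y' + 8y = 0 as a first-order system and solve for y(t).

Let x_1 = y, x_2 = y'. Then x_1' = x_2 and x_2' = -8x_1 + 4x_2.
A = [[0,1],[-8,4]]; det(A-λI) = λ^2 - 4λ + 8.
Eigenvalues λ = 2 ± 2i.

y(t) = K_1e^(2t)cos(2t) + K_2e^(2t)sin(2t)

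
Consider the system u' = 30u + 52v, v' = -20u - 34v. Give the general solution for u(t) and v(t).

u(t) = 2C_1e^(-2t)sin(4t) - 3C_1e^(-2t)cos(4t) - 3C_2e^(-2t)sin(4t) - 2C_2e^(-2t)cos(4t), v(t) = -C_1e^(-2t)sin(4t) + 2C_1e^(-2t)cos(4t) + 2C_2e^(-2t)sin(4t) + C_2e^(-2t)cos(4t)

Coefficient matrix A = [[30, 52], [-20, -34]].
Characteristic polynomial det(A - λI) = λ^2 + 4λ + 20 = 0.
Eigenvalues λ = -2 ± 4i (complex conjugate pair).
For λ=-2+4i: an eigenvector is (-3,2) - i(2,-1) = (-3 - 2i, 2 + i).
A real fundamental pair from Re and Im of e^((-2+4i)t)v: X_1 = e^(-2t)(cos(4t)·(-3,2) + sin(4t)·(2,-1)), X_2 = e^(-2t)(sin(4t)·(-3,2) - cos(4t)·(2,-1)).
General solution: C_1X_1 + C_2X_2.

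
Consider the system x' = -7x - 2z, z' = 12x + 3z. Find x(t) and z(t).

Coefficient matrix A = [[-7, -2], [12, 3]].
Characteristic polynomial det(A - λI) = λ^2 + 4λ + 3 = 0.
Eigenvalues λ = -3, -1.
For λ=-3: (A-λI) row 1 is [-4, -2], so an eigenvector is (1, -2).
For λ=-1: (A-λI) row 1 is [-6, -2], so an eigenvector is (-1, 3).
General solution: c_1e^(-3t)(1,-2) + c_2e^(-t)(-1,3).

x(t) = c_1e^(-3t) - c_2e^(-t), z(t) = -2c_1e^(-3t) + 3c_2e^(-t)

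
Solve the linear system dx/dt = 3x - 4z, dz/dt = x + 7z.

Coefficient matrix A = [[3, -4], [1, 7]].
Characteristic polynomial det(A - λI) = λ^2 - 10λ + 25 = 0.
Single eigenvalue λ = 5 with algebraic multiplicity 2.
Eigenvector v = (2,-1); generalized eigenvector w with (A-λI)w=v is (-1,0).
General solution: e^(5t)[c_1·v + c_2·(t·v + w)].

x(t) = 2c_1e^(5t) + 2c_2te^(5t) - c_2e^(5t), z(t) = -c_1e^(5t) - c_2te^(5t)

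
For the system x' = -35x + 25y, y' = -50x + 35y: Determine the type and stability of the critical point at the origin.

center

A = [[-35,25],[-50,35]]; det(A-λI) = λ^2 + 25.
λ = 0 ± 5i: zero real part.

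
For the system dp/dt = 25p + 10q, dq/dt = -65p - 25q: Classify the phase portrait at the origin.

center

A = [[25,10],[-65,-25]]; det(A-λI) = λ^2 + 25.
λ = 0 ± 5i: zero real part.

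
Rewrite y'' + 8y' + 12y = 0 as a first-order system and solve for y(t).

Let x_1 = y, x_2 = y'. Then x_1' = x_2 and x_2' = -12x_1 - 8x_2.
A = [[0,1],[-12,-8]]; det(A-λI) = λ^2 + 8λ + 12.
Eigenvalues λ = -2, -6 with eigenvectors (1,-2), (1,-6).

y(t) = c_1e^(-2t) + c_2e^(-6t)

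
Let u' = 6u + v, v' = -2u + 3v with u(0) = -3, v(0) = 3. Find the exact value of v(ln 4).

3072

A = [[6,1],[-2,3]]; eigenvalues λ = 5, 4.
Eigenvectors: (-1,1) for λ=5, (1,-2) for λ=4.
From the initial condition, c_1 = 3, c_2 = 0.
v(ln 4) = (3)(4^5)(1) + (0)(4^4)(-2) = 3072.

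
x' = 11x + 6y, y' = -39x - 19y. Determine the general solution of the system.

x(t) = K_1e^(-4t)sin(3t) - K_1e^(-4t)cos(3t) - K_2e^(-4t)sin(3t) - K_2e^(-4t)cos(3t), y(t) = -2K_1e^(-4t)sin(3t) + 3K_1e^(-4t)cos(3t) + 3K_2e^(-4t)sin(3t) + 2K_2e^(-4t)cos(3t)

Coefficient matrix A = [[11, 6], [-39, -19]].
Characteristic polynomial det(A - λI) = λ^2 + 8λ + 25 = 0.
Eigenvalues λ = -4 ± 3i (complex conjugate pair).
For λ=-4+3i: an eigenvector is (-1,3) - i(1,-2) = (-1 - i, 3 + 2i).
A real fundamental pair from Re and Im of e^((-4+3i)t)v: X_1 = e^(-4t)(cos(3t)·(-1,3) + sin(3t)·(1,-2)), X_2 = e^(-4t)(sin(3t)·(-1,3) - cos(3t)·(1,-2)).
General solution: K_1X_1 + K_2X_2.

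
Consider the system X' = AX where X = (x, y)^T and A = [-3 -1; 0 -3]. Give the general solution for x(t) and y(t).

x(t) = C_1e^(-3t) + C_2te^(-3t) - 2C_2e^(-3t), y(t) = -C_2e^(-3t)

Coefficient matrix A = [[-3, -1], [0, -3]].
Characteristic polynomial det(A - λI) = λ^2 + 6λ + 9 = 0.
Single eigenvalue λ = -3 with algebraic multiplicity 2.
Eigenvector v = (1,0); generalized eigenvector w with (A-λI)w=v is (-2,-1).
General solution: e^(-3t)[C_1·v + C_2·(t·v + w)].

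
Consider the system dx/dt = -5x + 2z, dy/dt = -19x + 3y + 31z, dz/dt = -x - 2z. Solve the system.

Coefficient matrix A = [[-5, 0, 2], [-19, 3, 31], [-1, 0, -2]].
det(A - λI) = 0 gives eigenvalues λ = -4, 3, -3.
For λ=-4: eigenvector (2,1,1).
For λ=3: eigenvector (0,1,0).
For λ=-3: eigenvector (1,-2,1).
General solution: c_1e^(-4t)(2,1,1) + c_2e^(3t)(0,1,0) + c_3e^(-3t)(1,-2,1).

x(t) = 2c_1e^(-4t) + c_3e^(-3t), y(t) = c_1e^(-4t) + c_2e^(3t) - 2c_3e^(-3t), z(t) = c_1e^(-4t) + c_3e^(-3t)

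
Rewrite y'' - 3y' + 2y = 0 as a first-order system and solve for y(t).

y(t) = c_1e^(2t) + c_2e^(t)

Let x_1 = y, x_2 = y'. Then x_1' = x_2 and x_2' = -2x_1 + 3x_2.
A = [[0,1],[-2,3]]; det(A-λI) = λ^2 - 3λ + 2.
Eigenvalues λ = 2, 1 with eigenvectors (1,2), (1,1).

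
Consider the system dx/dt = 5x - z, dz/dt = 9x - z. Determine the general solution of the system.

x(t) = -c_1e^(2t) - c_2te^(2t) - c_2e^(2t), z(t) = -3c_1e^(2t) - 3c_2te^(2t) - 2c_2e^(2t)

Coefficient matrix A = [[5, -1], [9, -1]].
Characteristic polynomial det(A - λI) = λ^2 - 4λ + 4 = 0.
Single eigenvalue λ = 2 with algebraic multiplicity 2.
Eigenvector v = (-1,-3); generalized eigenvector w with (A-λI)w=v is (-1,-2).
General solution: e^(2t)[c_1·v + c_2·(t·v + w)].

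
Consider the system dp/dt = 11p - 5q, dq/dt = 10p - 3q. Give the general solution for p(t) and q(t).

Coefficient matrix A = [[11, -5], [10, -3]].
Characteristic polynomial det(A - λI) = λ^2 - 8λ + 17 = 0.
Eigenvalues λ = 4 ± i (complex conjugate pair).
For λ=4+i: an eigenvector is (1,1) - i(2,3) = (1 - 2i, 1 - 3i).
A real fundamental pair from Re and Im of e^((4+i)t)v: X_1 = e^(4t)(cos(t)·(1,1) + sin(t)·(2,3)), X_2 = e^(4t)(sin(t)·(1,1) - cos(t)·(2,3)).
General solution: C_1X_1 + C_2X_2.

p(t) = 2C_1e^(4t)sin(t) + C_1e^(4t)cos(t) + C_2e^(4t)sin(t) - 2C_2e^(4t)cos(t), q(t) = 3C_1e^(4t)sin(t) + C_1e^(4t)cos(t) + C_2e^(4t)sin(t) - 3C_2e^(4t)cos(t)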